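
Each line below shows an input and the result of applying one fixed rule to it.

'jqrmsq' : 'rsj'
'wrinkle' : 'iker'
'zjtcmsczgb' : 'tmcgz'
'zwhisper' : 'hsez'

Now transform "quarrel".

What's happening: move the first 2 characters to the end (rotate left by 2), then keep every other character starting from the first (positions 1st, 3rd, 5th, ...).
"quarrel" → "arrelqu" → "arlu".

arlu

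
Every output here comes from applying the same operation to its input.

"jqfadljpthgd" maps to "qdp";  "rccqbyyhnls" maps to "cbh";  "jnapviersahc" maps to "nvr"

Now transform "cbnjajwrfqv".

bar

Looking at the pairs, the operation is to delete the last 3 characters, then keep one character in every 3, starting at position 2 (positions 2nd, 5th, 8th, ...).
Starting from "cbnjajwrfqv": after the first operation, "cbnjajwr"; after the second, "bar".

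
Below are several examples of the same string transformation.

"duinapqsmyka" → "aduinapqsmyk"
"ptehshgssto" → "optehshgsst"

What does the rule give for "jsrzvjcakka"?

ajsrzvjcakk

What's happening: move the last character to the front.
Doing the same to "jsrzvjcakka": "ajsrzvjcakk".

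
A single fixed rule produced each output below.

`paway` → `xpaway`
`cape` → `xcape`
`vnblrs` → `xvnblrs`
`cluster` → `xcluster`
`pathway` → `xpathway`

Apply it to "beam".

Looking at the pairs, the operation is to prepend "x".
On "beam" that produces "xbeam".

xbeam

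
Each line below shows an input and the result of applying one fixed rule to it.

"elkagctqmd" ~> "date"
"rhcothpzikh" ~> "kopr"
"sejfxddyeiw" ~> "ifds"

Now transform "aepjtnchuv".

What's happening: keep one character in every 3, starting at position 1 (positions 1st, 4th, 7th, ...), then swap the first and last characters.
Applying both steps to "aepjtnchuv": "ajcv", then "vjca".

vjca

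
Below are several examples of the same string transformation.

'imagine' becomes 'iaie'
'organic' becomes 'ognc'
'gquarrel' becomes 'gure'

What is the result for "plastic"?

In each case the input is transformed by: keep every other character starting from the first (positions 1st, 3rd, 5th, ...).
"plastic" → "patc".

patc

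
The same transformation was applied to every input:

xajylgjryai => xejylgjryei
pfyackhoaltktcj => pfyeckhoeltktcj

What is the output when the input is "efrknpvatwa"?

efrknpvetwe

What's happening: replace every "a" with "e".
"efrknpvatwa" → "efrknpvetwe".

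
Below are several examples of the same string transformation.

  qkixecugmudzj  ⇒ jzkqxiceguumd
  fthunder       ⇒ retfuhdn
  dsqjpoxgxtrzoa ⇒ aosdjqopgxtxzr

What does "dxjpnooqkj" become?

What's happening: move the last 2 characters to the front (rotate right by 2), then swap each adjacent pair of characters (1↔2, 3↔4, ...).
Working it through for "dxjpnooqkj": intermediate "kjdxjpnooq", final "jkxdpjonqo".

jkxdpjonqo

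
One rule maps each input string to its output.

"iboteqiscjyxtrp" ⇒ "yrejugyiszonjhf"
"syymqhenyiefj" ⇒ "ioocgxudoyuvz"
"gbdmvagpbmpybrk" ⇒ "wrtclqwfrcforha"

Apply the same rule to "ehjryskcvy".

uxzhoiaslo

The transformation: shift every letter 10 places backward in the alphabet (wrapping around).
For "ehjryskcvy" the result is "uxzhoiaslo".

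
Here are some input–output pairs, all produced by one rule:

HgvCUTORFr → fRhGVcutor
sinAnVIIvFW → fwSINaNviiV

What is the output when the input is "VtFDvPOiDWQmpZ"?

In each case the input is transformed by: move the last 2 characters to the front (rotate right by 2), then flip the case of every letter.
Starting from "VtFDvPOiDWQmpZ": after the first operation, "pZVtFDvPOiDWQm"; after the second, "PzvTfdVpoIdwqM".

PzvTfdVpoIdwqM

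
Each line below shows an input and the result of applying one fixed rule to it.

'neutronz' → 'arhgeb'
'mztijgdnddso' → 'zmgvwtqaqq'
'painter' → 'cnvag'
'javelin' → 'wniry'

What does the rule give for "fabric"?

snoe

The transformation: delete the last 2 characters, then shift every letter 13 places forward in the alphabet (wrapping around) — i.e. ROT13.
"fabric" → "fabr" → "snoe".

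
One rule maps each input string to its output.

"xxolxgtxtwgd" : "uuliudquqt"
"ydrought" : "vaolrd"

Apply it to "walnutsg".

txikrq

Looking at the pairs, the operation is to delete the last 2 characters, then shift every letter 3 places backward in the alphabet (wrapping around).
Doing the same to "walnutsg": "txikrq".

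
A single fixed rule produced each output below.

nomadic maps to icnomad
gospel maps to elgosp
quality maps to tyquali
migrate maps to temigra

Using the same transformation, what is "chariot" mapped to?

The pattern: move the last 2 characters to the front (rotate right by 2).
On "chariot" that produces "otchari".

otchari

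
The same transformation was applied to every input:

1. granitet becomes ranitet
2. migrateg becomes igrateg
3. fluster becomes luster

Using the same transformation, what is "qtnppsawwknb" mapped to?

Looking at the pairs, the operation is to delete the first character.
Applying that to "qtnppsawwknb" gives "tnppsawwknb".

tnppsawwknb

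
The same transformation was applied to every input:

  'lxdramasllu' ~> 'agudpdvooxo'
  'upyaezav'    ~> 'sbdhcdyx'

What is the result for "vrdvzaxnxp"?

The rule is to move the first character to the end, then shift every letter 3 places forward in the alphabet (wrapping around).
Starting from "vrdvzaxnxp": after the first operation, "rdvzaxnxpv"; after the second, "ugycdaqasy".

ugycdaqasy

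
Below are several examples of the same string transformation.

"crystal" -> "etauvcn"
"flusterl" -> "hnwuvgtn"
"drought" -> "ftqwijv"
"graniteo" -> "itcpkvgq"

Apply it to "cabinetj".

ecdkpgvl

Looking at the pairs, the operation is to shift every letter 2 places forward in the alphabet (wrapping around).
Applying that to "cabinetj" gives "ecdkpgvl".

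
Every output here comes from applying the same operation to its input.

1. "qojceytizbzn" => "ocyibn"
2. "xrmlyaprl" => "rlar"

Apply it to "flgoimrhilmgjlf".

Each output is the input with this applied: keep every other character starting from the second (positions 2nd, 4th, 6th, ...).
"flgoimrhilmgjlf" → "lomhlgl".

lomhlgl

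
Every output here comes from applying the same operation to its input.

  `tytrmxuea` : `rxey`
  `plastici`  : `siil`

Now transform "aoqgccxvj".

Rule — keep every other character starting from the second (positions 2nd, 4th, 6th, ...), then move the first character to the end.
"aoqgccxvj" → "ogcv" → "gcvo".

gcvo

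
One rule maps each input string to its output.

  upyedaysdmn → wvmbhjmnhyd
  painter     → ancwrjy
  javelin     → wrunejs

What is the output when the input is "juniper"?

anyrwds

Rule — shift every letter 9 places forward in the alphabet (wrapping around), then reverse the string.
On "juniper": the first step gives "sdwryna", and the second then gives "anyrwds".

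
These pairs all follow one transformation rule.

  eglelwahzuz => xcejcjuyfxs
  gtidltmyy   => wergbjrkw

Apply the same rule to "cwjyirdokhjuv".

tauhwgpbmifhs

Each output is the input with this applied: shift every letter 2 places backward in the alphabet (wrapping around), then move the last character to the front.
Applying that to "cwjyirdokhjuv" gives "tauhwgpbmifhs".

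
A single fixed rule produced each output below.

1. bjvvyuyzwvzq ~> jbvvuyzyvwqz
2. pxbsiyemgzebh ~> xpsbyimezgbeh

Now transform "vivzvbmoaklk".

ivzvbvomkakl

Looking at the pairs, the operation is to swap each adjacent pair of characters (1↔2, 3↔4, ...).
"vivzvbmoaklk" → "ivzvbvomkakl".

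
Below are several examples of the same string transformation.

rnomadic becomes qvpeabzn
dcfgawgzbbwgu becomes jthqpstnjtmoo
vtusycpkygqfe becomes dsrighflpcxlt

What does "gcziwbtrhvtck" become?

Looking at the pairs, the operation is to move the last 3 characters to the front (rotate right by 3), then shift every letter 13 places forward in the alphabet (wrapping around) — i.e. ROT13.
Working it through for "gcziwbtrhvtck": intermediate "tckgcziwbtrhv", final "gpxtpmvjogeui".
(Check on "rnomadic": → "dicrnoma" → "qvpeabzn" ✓)

gpxtpmvjogeui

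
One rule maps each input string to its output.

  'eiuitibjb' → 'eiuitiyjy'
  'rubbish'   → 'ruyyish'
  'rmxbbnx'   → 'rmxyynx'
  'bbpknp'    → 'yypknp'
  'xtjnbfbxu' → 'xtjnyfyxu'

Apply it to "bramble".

yramyle

The rule is to replace every "b" with "y".
Applying that to "bramble" gives "yramyle".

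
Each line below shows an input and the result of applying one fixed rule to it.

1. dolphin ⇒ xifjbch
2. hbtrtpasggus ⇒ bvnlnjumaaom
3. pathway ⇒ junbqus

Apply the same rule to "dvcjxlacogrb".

xpwdrfuwialv

The transformation: shift every letter 6 places backward in the alphabet (wrapping around).
"dvcjxlacogrb" → "xpwdrfuwialv".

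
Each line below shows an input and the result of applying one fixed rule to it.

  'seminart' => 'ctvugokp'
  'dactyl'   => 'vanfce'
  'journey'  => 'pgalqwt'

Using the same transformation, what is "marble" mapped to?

The transformation: move the last 3 characters to the front (rotate right by 3), then shift every letter 2 places forward in the alphabet (wrapping around).
So "marble" becomes "dngoct".

dngoct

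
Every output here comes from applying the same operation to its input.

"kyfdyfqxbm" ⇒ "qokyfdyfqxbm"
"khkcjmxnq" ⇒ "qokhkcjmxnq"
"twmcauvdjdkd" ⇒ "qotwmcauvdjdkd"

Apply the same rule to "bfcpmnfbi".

The pattern: prepend "qo".
So "bfcpmnfbi" becomes "qobfcpmnfbi".

qobfcpmnfbi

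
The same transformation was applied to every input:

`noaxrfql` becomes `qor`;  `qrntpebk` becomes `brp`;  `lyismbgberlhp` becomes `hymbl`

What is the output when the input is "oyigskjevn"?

The rule is to move the last 2 characters to the front (rotate right by 2), then keep one character in every 3, starting at position 1 (positions 1st, 4th, 7th, ...).
"oyigskjevn" → "vnoyigskje" → "vyse".

vyse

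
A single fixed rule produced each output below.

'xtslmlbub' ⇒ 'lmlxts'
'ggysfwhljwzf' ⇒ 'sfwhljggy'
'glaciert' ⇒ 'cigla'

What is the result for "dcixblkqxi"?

xblkdci

In each case the input is transformed by: delete the last 3 characters, then move the first 3 characters to the end (rotate left by 3).
Starting from "dcixblkqxi": after the first operation, "dcixblk"; after the second, "xblkdci".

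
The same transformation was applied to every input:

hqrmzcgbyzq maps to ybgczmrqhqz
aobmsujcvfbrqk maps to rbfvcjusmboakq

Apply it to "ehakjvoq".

The rule is to move the last 2 characters to the front (rotate right by 2), then reverse the string.
"ehakjvoq" → "oqehakjv" → "vjkaheqo".

vjkaheqo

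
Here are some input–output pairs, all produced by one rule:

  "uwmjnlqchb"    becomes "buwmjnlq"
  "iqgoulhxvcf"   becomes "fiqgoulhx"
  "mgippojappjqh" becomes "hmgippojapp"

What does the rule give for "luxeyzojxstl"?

In each case the input is transformed by: move the last character to the front, then delete the last 2 characters.
Starting from "luxeyzojxstl": after the first operation, "lluxeyzojxst"; after the second, "lluxeyzojx".

lluxeyzojx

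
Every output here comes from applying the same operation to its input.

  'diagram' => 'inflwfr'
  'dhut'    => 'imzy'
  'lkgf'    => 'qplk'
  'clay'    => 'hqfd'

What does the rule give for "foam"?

ktfr

What's happening: shift every letter 5 places forward in the alphabet (wrapping around).
For "foam" the result is "ktfr".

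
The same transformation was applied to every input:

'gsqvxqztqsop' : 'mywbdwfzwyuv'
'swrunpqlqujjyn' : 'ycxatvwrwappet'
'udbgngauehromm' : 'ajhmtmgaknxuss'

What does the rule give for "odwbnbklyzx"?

ujchthqrefd

The pattern: shift every letter 6 places forward in the alphabet (wrapping around).
"odwbnbklyzx" → "ujchthqrefd".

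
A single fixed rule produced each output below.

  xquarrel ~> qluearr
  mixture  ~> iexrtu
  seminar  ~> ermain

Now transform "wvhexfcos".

The rule is to delete the first character, then take characters alternately from the front and the back (1st, last, 2nd, 2nd-last, ...).
On "wvhexfcos": the first step gives "vhexfcos", and the second then gives "vshoecxf".

vshoecxf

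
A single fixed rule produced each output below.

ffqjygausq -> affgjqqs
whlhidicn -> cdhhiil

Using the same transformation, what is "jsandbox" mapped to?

abdjno

What's happening: sort the characters into alphabetical order, then delete the last 2 characters.
"jsandbox" → "abdjnosx" → "abdjno".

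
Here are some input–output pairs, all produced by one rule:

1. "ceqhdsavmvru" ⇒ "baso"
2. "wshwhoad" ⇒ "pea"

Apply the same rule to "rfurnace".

ckb

The rule is to keep one character in every 3, starting at position 2 (positions 2nd, 5th, 8th, ...), then shift every letter 3 places backward in the alphabet (wrapping around).
For "rfurnace", step one produces "fne"; step two turns that into "ckb".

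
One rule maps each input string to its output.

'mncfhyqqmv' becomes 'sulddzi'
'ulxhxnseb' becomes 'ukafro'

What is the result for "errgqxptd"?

tdkcgq

The transformation: shift every letter 13 places forward in the alphabet (wrapping around) — i.e. ROT13, then delete the first 3 characters.
Applying both steps to "errgqxptd": "reetdkcgq", then "tdkcgq".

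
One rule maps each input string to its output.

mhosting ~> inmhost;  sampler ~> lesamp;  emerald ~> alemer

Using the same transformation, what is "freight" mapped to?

Rule — delete the last character, then move the last 2 characters to the front (rotate right by 2).
For "freight", step one produces "freigh"; step two turns that into "ghfrei".

ghfrei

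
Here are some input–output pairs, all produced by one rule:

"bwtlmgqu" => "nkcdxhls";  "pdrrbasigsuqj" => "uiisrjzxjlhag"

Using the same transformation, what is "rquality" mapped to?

hlrczkpi

The pattern: shift every letter 9 places backward in the alphabet (wrapping around), then move the first character to the end.
"rquality" → "ihlrczkp" → "hlrczkpi".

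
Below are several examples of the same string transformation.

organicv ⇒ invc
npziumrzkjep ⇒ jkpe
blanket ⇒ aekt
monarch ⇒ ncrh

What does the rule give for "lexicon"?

xocn

The transformation: swap each adjacent pair of characters (1↔2, 3↔4, ...), then keep only the last 4 characters.
So "lexicon" becomes "xocn".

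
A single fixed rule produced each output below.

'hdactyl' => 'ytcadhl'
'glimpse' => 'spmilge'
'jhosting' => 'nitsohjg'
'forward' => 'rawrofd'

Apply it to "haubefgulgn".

glugfebuahn

Each output is the input with this applied: move the last character to the front, then reverse the string.
"haubefgulgn" → "nhaubefgulg" → "glugfebuahn".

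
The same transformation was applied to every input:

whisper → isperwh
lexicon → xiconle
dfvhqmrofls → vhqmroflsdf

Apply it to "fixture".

The rule is to move the first 2 characters to the end (rotate left by 2).
So "fixture" becomes "xturefi".

xturefi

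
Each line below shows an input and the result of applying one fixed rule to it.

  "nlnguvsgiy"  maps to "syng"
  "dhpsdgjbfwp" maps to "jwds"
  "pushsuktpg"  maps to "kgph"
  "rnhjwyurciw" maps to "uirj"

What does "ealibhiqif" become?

Each output is the input with this applied: keep one character in every 3, starting at position 1 (positions 1st, 4th, 7th, ...), then move the first 2 characters to the end (rotate left by 2).
"ealibhiqif" → "eiif" → "ifei".
(Check on "dhpsdgjbfwp": → "dsjw" → "jwds" ✓)

ifei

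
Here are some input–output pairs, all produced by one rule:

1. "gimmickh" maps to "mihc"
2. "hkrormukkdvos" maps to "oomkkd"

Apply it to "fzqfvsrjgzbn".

Each output is the input with this applied: keep every other character starting from the second (positions 2nd, 4th, 6th, ...), then sort the characters into reverse alphabetical order.
For "fzqfvsrjgzbn", step one produces "zfsjzn"; step two turns that into "zzsnjf".
(Check on "gimmickh": → "imch" → "mihc" ✓)

zzsnjf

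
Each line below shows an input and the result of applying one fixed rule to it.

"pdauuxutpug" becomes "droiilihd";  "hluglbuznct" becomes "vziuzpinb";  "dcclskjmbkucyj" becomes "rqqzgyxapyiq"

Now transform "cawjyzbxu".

In each case the input is transformed by: delete the last 2 characters, then shift every letter 12 places backward in the alphabet (wrapping around).
Applying that to "cawjyzbxu" gives "qokxmnp".

qokxmnp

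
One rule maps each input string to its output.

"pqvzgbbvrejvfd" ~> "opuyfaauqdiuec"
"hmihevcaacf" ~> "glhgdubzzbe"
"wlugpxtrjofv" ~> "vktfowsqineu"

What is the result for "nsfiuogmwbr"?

mrehtnflvaq

The rule is to shift every letter 1 place backward in the alphabet (wrapping around).
On "nsfiuogmwbr" that produces "mrehtnflvaq".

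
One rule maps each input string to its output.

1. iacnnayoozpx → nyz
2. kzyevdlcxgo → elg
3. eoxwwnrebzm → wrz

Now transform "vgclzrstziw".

The pattern: delete the first 2 characters, then keep one character in every 3, starting at position 2 (positions 2nd, 5th, 8th, ...).
Working it through for "vgclzrstziw": intermediate "clzrstziw", final "lsi".
(Check on "kzyevdlcxgo": → "yevdlcxgo" → "elg" ✓)

lsi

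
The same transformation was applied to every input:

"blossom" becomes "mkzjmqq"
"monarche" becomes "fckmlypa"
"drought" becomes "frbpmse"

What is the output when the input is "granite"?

The transformation: shift every letter 2 places backward in the alphabet (wrapping around), then move the last 2 characters to the front (rotate right by 2).
"granite" → "epylgrc" → "rcepylg".

rcepylg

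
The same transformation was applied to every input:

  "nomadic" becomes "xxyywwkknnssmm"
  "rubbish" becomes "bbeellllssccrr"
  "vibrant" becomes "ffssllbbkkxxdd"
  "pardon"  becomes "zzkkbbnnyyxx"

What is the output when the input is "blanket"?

The transformation: double every character, then shift every letter 10 places forward in the alphabet (wrapping around).
Working it through for "blanket": intermediate "bbllaannkkeett", final "llvvkkxxuuoodd".

llvvkkxxuuoodd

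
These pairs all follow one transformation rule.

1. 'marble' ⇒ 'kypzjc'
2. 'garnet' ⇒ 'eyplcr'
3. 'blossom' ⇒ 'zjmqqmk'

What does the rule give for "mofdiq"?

kmdbgo

The rule is to shift every letter 2 places backward in the alphabet (wrapping around).
So "mofdiq" becomes "kmdbgo".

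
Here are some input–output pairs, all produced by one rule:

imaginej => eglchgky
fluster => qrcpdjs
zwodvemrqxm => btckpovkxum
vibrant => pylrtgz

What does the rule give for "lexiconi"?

The rule is to shift every letter 2 places backward in the alphabet (wrapping around), then move the first 3 characters to the end (rotate left by 3).
Applying both steps to "lexiconi": "jcvgamlg", then "gamlgjcv".

gamlgjcv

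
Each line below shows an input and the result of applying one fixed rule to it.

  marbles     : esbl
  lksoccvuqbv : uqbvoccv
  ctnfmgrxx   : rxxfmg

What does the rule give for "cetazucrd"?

The transformation: delete the first 3 characters, then swap the front and back halves of the string.
Starting from "cetazucrd": after the first operation, "azucrd"; after the second, "crdazu".

crdazu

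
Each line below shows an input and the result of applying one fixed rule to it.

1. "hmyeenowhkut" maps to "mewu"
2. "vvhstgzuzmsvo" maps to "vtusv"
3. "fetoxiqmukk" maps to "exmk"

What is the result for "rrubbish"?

The pattern: move the first character to the end, then keep one character in every 3, starting at position 1 (positions 1st, 4th, 7th, ...).
Working it through for "rrubbish": intermediate "rubbishr", final "rbh".

rbh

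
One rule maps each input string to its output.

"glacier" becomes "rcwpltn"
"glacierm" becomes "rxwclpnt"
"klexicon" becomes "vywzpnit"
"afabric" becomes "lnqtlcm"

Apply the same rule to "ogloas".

Looking at the pairs, the operation is to take characters alternately from the front and the back (1st, last, 2nd, 2nd-last, ...), then shift every letter 11 places forward in the alphabet (wrapping around).
Applying that to "ogloas" gives "zdrlwz".

zdrlwz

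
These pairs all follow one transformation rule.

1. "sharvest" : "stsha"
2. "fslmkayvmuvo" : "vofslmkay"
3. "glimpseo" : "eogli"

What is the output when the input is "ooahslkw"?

kwooa

Looking at the pairs, the operation is to move the last 2 characters to the front (rotate right by 2), then delete the last 3 characters.
Applying both steps to "ooahslkw": "kwooahsl", then "kwooa".
(Check on "fslmkayvmuvo": → "vofslmkayvmu" → "vofslmkay" ✓)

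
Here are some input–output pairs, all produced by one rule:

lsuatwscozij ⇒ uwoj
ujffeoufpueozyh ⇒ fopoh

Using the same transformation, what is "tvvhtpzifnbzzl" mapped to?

The rule is to keep one character in every 3, starting at position 3 (positions 3rd, 6th, 9th, ...).
"tvvhtpzifnbzzl" → "vpfz".

vpfz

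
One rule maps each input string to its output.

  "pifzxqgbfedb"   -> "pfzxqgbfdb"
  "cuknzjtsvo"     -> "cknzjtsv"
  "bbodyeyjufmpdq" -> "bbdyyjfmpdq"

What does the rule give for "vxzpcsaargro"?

The rule is to remove every vowel.
"vxzpcsaargro" → "vxzpcsrgr".

vxzpcsrgr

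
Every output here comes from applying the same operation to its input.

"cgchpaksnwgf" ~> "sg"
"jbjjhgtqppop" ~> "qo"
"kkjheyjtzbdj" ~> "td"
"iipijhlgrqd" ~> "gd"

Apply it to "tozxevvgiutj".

gt

In each case the input is transformed by: keep one character in every 3, starting at position 2 (positions 2nd, 5th, 8th, ...), then delete the first 2 characters.
On "tozxevvgiutj": the first step gives "oegt", and the second then gives "gt".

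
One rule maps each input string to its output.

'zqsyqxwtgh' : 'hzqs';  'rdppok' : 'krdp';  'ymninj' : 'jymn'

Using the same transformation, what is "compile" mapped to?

ecom

The pattern: move the last character to the front, then keep only the first 4 characters.
For "compile", step one produces "ecompil"; step two turns that into "ecom".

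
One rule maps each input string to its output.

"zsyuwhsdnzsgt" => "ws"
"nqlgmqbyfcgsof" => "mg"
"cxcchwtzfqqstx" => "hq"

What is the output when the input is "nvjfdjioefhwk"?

Each output is the input with this applied: keep every other character starting from the first (positions 1st, 3rd, 5th, ...), then keep one character in every 3, starting at position 3 (positions 3rd, 6th, 9th, ...).
"nvjfdjioefhwk" → "dh".
(Check on "zsyuwhsdnzsgt": → "zywsnst" → "ws" ✓)

dh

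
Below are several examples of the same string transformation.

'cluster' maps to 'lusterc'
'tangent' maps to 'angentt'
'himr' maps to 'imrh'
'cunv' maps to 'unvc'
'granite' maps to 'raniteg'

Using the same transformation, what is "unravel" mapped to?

nravelu

What's happening: move the first character to the end.
For "unravel" the result is "nravelu".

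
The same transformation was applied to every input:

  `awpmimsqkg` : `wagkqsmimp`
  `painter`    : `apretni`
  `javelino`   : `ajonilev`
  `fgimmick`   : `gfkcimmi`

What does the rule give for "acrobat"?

The pattern: move the first 2 characters to the end (rotate left by 2), then reverse the string.
Starting from "acrobat": after the first operation, "robatac"; after the second, "catabor".
(Check on "awpmimsqkg": → "pmimsqkgaw" → "wagkqsmimp" ✓)

catabor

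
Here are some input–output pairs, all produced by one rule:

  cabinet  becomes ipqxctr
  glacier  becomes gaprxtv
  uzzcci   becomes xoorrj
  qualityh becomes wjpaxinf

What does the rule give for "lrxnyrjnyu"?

In each case the input is transformed by: swap the first and last characters, then shift every letter 11 places backward in the alphabet (wrapping around).
Starting from "lrxnyrjnyu": after the first operation, "urxnyrjnyl"; after the second, "jgmcngycna".
(Check on "glacier": → "rlacieg" → "gaprxtv" ✓)

jgmcngycna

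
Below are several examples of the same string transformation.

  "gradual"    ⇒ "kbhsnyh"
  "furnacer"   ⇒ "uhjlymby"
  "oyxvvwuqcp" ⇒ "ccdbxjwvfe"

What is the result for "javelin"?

Looking at the pairs, the operation is to move the first 3 characters to the end (rotate left by 3), then shift every letter 7 places forward in the alphabet (wrapping around).
On "javelin": the first step gives "elinjav", and the second then gives "lspuqhc".

lspuqhc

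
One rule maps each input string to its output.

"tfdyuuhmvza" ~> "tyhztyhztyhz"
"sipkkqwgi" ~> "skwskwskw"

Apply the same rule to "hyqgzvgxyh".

Looking at the pairs, the operation is to keep one character in every 3, starting at position 1 (positions 1st, 4th, 7th, ...), then write the whole string 3 times in a row.
For "hyqgzvgxyh" the result is "hgghhgghhggh".

hgghhgghhggh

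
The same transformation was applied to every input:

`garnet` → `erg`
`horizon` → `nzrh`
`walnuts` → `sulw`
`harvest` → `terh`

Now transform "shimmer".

rmis

The pattern: keep every other character starting from the first (positions 1st, 3rd, 5th, ...), then reverse the string.
Starting from "shimmer": after the first operation, "simr"; after the second, "rmis".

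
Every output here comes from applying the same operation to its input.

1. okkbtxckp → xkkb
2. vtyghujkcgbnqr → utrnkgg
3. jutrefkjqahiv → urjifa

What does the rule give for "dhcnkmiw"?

The rule is to keep every other character starting from the second (positions 2nd, 4th, 6th, ...), then sort the characters into reverse alphabetical order.
So "dhcnkmiw" becomes "wnmh".

wnmh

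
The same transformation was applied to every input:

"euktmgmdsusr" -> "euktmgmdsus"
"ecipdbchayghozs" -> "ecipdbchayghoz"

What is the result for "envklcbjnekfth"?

Each output is the input with this applied: delete the last character.
For "envklcbjnekfth" the result is "envklcbjnekft".

envklcbjnekft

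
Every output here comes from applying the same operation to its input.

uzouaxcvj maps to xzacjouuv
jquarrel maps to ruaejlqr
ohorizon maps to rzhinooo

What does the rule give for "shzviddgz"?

zzddghisv

In each case the input is transformed by: sort the characters into alphabetical order, then move the last 2 characters to the front (rotate right by 2).
Applying both steps to "shzviddgz": "ddghisvzz", then "zzddghisv".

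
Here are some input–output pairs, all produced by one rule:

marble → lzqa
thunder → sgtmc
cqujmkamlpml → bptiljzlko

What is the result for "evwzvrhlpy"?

Each output is the input with this applied: shift every letter 1 place backward in the alphabet (wrapping around), then delete the last 2 characters.
Working it through for "evwzvrhlpy": intermediate "duvyuqgkox", final "duvyuqgk".

duvyuqgk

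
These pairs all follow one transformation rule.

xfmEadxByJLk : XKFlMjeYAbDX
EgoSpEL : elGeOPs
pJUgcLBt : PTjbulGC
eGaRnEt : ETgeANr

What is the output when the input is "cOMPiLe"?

What's happening: flip the case of every letter, then take characters alternately from the front and the back (1st, last, 2nd, 2nd-last, ...).
For "cOMPiLe", step one produces "CompIlE"; step two turns that into "CEolmIp".

CEolmIp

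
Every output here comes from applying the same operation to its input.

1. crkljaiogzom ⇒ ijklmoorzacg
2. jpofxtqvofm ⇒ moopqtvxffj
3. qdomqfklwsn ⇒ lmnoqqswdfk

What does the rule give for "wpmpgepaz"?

In each case the input is transformed by: sort the characters into alphabetical order, then move the first 3 characters to the end (rotate left by 3).
"wpmpgepaz" → "aegmpppwz" → "mpppwzaeg".

mpppwzaeg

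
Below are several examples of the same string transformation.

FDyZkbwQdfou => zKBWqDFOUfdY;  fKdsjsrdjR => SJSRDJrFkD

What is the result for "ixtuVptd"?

The rule is to move the first 3 characters to the end (rotate left by 3), then flip the case of every letter.
For "ixtuVptd", step one produces "uVptdixt"; step two turns that into "UvPTDIXT".

UvPTDIXT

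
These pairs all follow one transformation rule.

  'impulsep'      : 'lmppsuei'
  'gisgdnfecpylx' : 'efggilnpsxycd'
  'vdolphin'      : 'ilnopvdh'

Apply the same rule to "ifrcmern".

fimnrrce

The transformation: sort the characters into alphabetical order, then move the first 2 characters to the end (rotate left by 2).
On "ifrcmern": the first step gives "cefimnrr", and the second then gives "fimnrrce".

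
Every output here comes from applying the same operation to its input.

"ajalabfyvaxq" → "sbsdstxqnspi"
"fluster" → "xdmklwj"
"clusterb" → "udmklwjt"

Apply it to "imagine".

aesyafw

In each case the input is transformed by: shift every letter 8 places backward in the alphabet (wrapping around).
So "imagine" becomes "aesyafw".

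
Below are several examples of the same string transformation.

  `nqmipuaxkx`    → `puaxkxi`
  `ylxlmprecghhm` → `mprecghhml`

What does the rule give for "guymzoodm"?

Each output is the input with this applied: delete the first 3 characters, then move the first character to the end.
"guymzoodm" → "mzoodm" → "zoodmm".

zoodmm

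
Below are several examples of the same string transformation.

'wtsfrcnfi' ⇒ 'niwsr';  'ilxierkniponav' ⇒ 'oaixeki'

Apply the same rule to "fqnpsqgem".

Rule — keep every other character starting from the first (positions 1st, 3rd, 5th, ...), then move the last 2 characters to the front (rotate right by 2).
On "fqnpsqgem" that produces "gmfns".

gmfns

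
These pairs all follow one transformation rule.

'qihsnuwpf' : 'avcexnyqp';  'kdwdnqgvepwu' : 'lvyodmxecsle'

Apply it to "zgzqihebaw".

yqpmjiehoh

The rule is to shift every letter 8 places forward in the alphabet (wrapping around), then move the first 3 characters to the end (rotate left by 3).
On "zgzqihebaw": the first step gives "hohyqpmjie", and the second then gives "yqpmjiehoh".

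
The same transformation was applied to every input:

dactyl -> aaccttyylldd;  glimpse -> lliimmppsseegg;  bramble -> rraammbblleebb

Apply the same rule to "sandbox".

The pattern: double every character, then move the first 2 characters to the end (rotate left by 2).
Working it through for "sandbox": intermediate "ssaannddbbooxx", final "aannddbbooxxss".

aannddbbooxxss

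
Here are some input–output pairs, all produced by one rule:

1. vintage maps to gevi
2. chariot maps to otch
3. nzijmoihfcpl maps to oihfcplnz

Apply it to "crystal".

Each output is the input with this applied: move the first 2 characters to the end (rotate left by 2), then delete the first 3 characters.
On "crystal": the first step gives "ystalcr", and the second then gives "alcr".

alcr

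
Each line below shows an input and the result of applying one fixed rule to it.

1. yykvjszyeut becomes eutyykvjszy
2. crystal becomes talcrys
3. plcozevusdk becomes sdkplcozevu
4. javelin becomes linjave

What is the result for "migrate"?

The pattern: move the last 3 characters to the front (rotate right by 3).
"migrate" → "atemigr".

atemigr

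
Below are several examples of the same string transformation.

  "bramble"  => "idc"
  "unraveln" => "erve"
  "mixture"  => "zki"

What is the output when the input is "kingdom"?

zxf

The transformation: shift every letter 9 places backward in the alphabet (wrapping around), then keep every other character starting from the second (positions 2nd, 4th, 6th, ...).
Starting from "kingdom": after the first operation, "bzexufd"; after the second, "zxf".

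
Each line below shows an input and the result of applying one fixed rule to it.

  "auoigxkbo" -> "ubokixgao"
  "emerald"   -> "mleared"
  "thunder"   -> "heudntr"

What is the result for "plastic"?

Rule — take characters alternately from the front and the back (1st, last, 2nd, 2nd-last, ...), then move the first 2 characters to the end (rotate left by 2).
For "plastic" the result is "liatspc".

liatspc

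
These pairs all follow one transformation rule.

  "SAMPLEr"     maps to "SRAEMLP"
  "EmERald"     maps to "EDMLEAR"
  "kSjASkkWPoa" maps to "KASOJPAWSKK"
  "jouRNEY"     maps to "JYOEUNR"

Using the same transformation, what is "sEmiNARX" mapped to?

SXERMAIN

Looking at the pairs, the operation is to take characters alternately from the front and the back (1st, last, 2nd, 2nd-last, ...), then convert every letter to uppercase.
"sEmiNARX" → "SXERMAIN".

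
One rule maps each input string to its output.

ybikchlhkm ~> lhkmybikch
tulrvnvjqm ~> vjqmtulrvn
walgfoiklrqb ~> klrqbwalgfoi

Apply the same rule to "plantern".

ernplant

Rule — move the first character to the end, then swap the front and back halves of the string.
Applying both steps to "plantern": "lanternp", then "ernplant".
(Check on "tulrvnvjqm": → "ulrvnvjqmt" → "vjqmtulrvn" ✓)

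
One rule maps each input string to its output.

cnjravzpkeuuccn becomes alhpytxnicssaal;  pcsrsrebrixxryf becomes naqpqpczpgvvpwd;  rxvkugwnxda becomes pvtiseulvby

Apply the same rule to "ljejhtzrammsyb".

jhchfrxpykkqwz

In each case the input is transformed by: shift every letter 2 places backward in the alphabet (wrapping around).
For "ljejhtzrammsyb" the result is "jhchfrxpykkqwz".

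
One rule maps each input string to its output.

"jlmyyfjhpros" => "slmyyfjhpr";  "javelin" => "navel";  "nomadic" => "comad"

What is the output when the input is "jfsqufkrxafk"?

In each case the input is transformed by: swap the first and last characters, then delete the last 2 characters.
Applying both steps to "jfsqufkrxafk": "kfsqufkrxafj", then "kfsqufkrxa".

kfsqufkrxa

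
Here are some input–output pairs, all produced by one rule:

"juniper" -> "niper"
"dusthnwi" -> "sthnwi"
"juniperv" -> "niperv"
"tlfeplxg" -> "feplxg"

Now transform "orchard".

chard

The pattern: delete the first 2 characters.
Doing the same to "orchard": "chard".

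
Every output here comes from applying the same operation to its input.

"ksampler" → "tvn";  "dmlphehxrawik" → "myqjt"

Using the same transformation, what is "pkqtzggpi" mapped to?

ycp

Looking at the pairs, the operation is to keep one character in every 3, starting at position 1 (positions 1st, 4th, 7th, ...), then shift every letter 9 places forward in the alphabet (wrapping around).
Starting from "pkqtzggpi": after the first operation, "ptg"; after the second, "ycp".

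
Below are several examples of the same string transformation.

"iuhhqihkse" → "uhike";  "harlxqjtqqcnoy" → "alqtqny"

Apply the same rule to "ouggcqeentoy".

ugqety

Rule — keep every other character starting from the second (positions 2nd, 4th, 6th, ...).
So "ouggcqeentoy" becomes "ugqety".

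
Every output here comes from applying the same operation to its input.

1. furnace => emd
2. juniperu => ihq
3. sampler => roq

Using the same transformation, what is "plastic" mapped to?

In each case the input is transformed by: keep one character in every 3, starting at position 1 (positions 1st, 4th, 7th, ...), then shift every letter 1 place backward in the alphabet (wrapping around).
Applying that to "plastic" gives "orb".

orb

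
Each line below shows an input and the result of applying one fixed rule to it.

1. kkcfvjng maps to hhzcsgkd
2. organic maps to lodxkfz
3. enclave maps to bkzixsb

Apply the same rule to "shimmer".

Rule — shift every letter 3 places backward in the alphabet (wrapping around).
Applying that to "shimmer" gives "pefjjbo".

pefjjbo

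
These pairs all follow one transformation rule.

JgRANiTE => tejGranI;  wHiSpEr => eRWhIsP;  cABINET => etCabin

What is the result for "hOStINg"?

nGHosTi

Each output is the input with this applied: move the last 2 characters to the front (rotate right by 2), then flip the case of every letter.
For "hOStINg", step one produces "NghOStI"; step two turns that into "nGHosTi".
(Check on "cABINET": → "ETcABIN" → "etCabin" ✓)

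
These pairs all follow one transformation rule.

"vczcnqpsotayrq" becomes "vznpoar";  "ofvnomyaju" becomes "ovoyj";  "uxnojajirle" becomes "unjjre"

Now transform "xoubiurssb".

xuirs

Each output is the input with this applied: keep every other character starting from the first (positions 1st, 3rd, 5th, ...).
For "xoubiurssb" the result is "xuirs".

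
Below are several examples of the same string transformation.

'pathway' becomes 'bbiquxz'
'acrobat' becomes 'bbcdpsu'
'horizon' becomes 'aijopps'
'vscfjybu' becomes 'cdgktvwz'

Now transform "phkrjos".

The pattern: shift every letter 1 place forward in the alphabet (wrapping around), then sort the characters into alphabetical order.
For "phkrjos", step one produces "qilskpt"; step two turns that into "iklpqst".
(Check on "vscfjybu": → "wtdgkzcv" → "cdgktvwz" ✓)

iklpqst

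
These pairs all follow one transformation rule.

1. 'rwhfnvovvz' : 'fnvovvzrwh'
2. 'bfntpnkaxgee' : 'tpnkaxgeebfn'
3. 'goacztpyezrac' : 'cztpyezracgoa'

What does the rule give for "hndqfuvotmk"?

qfuvotmkhnd

What's happening: move the first 3 characters to the end (rotate left by 3).
So "hndqfuvotmk" becomes "qfuvotmkhnd".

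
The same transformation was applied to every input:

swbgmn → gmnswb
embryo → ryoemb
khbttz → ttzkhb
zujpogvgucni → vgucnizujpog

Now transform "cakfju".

fjucak

Looking at the pairs, the operation is to swap the front and back halves of the string.
Doing the same to "cakfju": "fjucak".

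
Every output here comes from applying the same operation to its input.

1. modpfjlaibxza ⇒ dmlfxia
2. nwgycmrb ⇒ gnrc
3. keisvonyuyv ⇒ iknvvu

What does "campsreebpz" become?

The rule is to keep every other character starting from the first (positions 1st, 3rd, 5th, ...), then swap each adjacent pair of characters (1↔2, 3↔4, ...).
Working it through for "campsreebpz": intermediate "cmsebz", final "mceszb".

mceszb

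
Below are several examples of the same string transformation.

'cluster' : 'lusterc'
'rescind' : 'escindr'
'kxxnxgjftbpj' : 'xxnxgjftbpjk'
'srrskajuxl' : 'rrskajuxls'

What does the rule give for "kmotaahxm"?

motaahxmk

Looking at the pairs, the operation is to move the first character to the end.
Applying that to "kmotaahxm" gives "motaahxmk".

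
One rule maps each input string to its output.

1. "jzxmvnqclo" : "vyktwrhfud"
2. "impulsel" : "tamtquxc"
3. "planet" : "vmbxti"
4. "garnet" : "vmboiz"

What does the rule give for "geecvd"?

kdlomm

What's happening: swap the front and back halves of the string, then shift every letter 8 places forward in the alphabet (wrapping around).
"geecvd" → "cvdgee" → "kdlomm".
(Check on "garnet": → "netgar" → "vmboiz" ✓)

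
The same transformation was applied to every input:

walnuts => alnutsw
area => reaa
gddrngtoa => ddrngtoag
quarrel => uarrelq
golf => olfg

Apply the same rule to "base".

Looking at the pairs, the operation is to move the first character to the end.
On "base" that produces "aseb".

aseb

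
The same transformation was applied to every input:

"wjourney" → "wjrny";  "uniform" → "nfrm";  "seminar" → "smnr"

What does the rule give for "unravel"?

nrvl

The transformation: remove every vowel.
For "unravel" the result is "nrvl".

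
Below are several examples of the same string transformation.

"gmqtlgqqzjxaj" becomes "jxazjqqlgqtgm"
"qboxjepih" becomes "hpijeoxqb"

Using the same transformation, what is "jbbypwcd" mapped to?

Looking at the pairs, the operation is to swap each adjacent pair of characters (1↔2, 3↔4, ...), then reverse the string.
Working it through for "jbbypwcd": intermediate "bjybwpdc", final "cdpwbyjb".

cdpwbyjb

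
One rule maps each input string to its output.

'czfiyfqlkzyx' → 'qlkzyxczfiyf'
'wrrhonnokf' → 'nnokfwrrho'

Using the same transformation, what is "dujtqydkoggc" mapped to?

In each case the input is transformed by: swap the front and back halves of the string.
For "dujtqydkoggc" the result is "dkoggcdujtqy".

dkoggcdujtqy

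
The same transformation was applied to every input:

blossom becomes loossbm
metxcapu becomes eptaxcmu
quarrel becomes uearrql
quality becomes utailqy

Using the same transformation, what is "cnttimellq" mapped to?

Rule — take characters alternately from the front and the back (1st, last, 2nd, 2nd-last, ...), then move the first 2 characters to the end (rotate left by 2).
Working it through for "cnttimellq": intermediate "cqnltlteim", final "nltlteimcq".

nltlteimcq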